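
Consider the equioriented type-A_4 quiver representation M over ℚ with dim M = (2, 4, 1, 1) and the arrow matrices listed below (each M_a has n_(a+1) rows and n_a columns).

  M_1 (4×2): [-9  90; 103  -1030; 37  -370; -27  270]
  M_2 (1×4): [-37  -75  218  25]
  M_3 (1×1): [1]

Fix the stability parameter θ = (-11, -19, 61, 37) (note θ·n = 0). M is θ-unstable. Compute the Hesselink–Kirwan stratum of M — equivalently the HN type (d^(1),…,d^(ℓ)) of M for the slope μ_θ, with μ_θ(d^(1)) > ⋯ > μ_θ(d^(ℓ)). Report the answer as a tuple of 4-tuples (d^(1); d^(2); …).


Barcode: M ≅ I[1,1], I[1,4], I[2,2]^3. HN layers by μ_θ (4 steps, strictly decreasing):
  μ^(1)=49; μ^(2)=-11; μ^(3)=-15; μ^(4)=-19

((0, 0, 1, 1); (1, 0, 0, 0); (1, 1, 0, 0); (0, 3, 0, 0))


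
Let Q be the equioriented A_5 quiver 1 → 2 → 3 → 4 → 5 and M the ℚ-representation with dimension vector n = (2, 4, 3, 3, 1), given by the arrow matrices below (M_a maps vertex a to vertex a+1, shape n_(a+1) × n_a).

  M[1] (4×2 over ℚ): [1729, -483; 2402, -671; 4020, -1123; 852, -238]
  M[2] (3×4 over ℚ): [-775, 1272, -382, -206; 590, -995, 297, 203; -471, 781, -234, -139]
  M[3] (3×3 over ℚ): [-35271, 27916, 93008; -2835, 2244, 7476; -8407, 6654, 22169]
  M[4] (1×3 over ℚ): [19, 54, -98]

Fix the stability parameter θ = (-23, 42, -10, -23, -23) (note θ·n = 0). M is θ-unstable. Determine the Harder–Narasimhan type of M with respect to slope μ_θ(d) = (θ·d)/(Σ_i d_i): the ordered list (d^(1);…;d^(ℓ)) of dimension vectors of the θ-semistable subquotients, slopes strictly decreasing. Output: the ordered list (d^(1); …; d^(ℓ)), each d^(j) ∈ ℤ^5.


Interval decomposition of M: I[1,4], I[1,5], I[2,2], I[2,3], I[4,4].
HN type (ℓ=5): μ^(1)=42; μ^(2)=16; μ^(3)=3; μ^(4)=-7/2; μ^(5)=-23

((0, 1, 0, 0, 0); (0, 1, 1, 0, 0); (0, 1, 1, 1, 0); (0, 1, 1, 1, 1); (2, 0, 0, 1, 0))


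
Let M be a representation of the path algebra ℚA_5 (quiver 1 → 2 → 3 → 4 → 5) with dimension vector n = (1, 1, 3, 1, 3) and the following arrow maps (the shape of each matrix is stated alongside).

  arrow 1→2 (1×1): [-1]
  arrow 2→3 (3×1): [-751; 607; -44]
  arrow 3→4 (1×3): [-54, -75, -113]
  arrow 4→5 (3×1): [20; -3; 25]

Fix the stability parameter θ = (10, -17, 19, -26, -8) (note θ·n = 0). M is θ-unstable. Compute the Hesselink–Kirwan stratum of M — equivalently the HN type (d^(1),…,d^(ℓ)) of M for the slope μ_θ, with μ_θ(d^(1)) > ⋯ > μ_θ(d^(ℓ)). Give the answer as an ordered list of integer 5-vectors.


Barcode: M ≅ I[1,5], I[3,3]^2, I[5,5]^2. HN layers by μ_θ (3 steps, strictly decreasing):
  μ^(1)=19; μ^(2)=-22/5; μ^(3)=-8

((0, 0, 2, 0, 0); (1, 1, 1, 1, 1); (0, 0, 0, 0, 2))


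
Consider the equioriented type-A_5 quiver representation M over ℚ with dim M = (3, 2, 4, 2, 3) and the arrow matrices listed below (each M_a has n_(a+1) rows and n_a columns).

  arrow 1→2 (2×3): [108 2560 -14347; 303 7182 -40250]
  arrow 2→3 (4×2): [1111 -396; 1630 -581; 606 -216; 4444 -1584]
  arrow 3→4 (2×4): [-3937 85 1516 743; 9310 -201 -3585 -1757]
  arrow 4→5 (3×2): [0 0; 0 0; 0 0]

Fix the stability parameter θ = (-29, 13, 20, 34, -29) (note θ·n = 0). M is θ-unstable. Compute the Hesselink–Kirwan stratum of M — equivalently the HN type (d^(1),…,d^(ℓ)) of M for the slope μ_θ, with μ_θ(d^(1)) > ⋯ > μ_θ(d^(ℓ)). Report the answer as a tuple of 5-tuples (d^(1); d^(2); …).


Barcode: M ≅ I[1,1], I[1,4]^2, I[3,3]^2, I[5,5]^3. HN layers by μ_θ (4 steps, strictly decreasing):
  μ^(1)=34; μ^(2)=20; μ^(3)=13; μ^(4)=-29

((0, 0, 0, 2, 0); (0, 0, 4, 0, 0); (0, 2, 0, 0, 0); (3, 0, 0, 0, 3))


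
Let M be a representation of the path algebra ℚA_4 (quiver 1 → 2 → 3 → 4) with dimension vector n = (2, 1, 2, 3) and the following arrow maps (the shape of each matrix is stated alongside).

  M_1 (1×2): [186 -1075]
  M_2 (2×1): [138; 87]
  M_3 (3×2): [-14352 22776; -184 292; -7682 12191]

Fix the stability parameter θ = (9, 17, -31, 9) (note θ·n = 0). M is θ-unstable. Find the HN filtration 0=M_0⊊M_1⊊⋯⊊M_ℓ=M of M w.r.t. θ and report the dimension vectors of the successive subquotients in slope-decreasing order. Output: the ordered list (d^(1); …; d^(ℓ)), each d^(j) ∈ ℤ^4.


Via rank(M_{q-1}∘⋯∘M_p): M ≅ I[1,1], I[1,4], I[3,3], I[4,4]^2.
μ_θ-semistable layers: μ^(1)=9; μ^(2)=-5/3; μ^(3)=-31

((1, 0, 0, 3); (1, 1, 1, 0); (0, 0, 1, 0))


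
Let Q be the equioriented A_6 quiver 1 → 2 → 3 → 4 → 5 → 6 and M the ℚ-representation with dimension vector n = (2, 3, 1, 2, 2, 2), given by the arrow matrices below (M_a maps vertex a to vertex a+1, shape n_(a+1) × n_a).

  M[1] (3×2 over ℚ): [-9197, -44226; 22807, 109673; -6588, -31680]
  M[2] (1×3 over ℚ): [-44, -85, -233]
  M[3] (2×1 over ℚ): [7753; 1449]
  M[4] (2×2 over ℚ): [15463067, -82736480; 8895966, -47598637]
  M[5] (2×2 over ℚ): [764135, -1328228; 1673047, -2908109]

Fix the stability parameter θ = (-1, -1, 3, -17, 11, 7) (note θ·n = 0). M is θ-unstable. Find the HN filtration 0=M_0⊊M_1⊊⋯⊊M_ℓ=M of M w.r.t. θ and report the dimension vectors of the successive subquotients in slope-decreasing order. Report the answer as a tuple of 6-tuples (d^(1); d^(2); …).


Barcode: M ≅ I[1,2], I[1,6], I[2,2], I[4,6]. HN layers by μ_θ (4 steps, strictly decreasing):
  μ^(1)=9; μ^(2)=-1; μ^(3)=-4; μ^(4)=-17

((0, 0, 0, 0, 2, 2); (1, 2, 0, 0, 0, 0); (1, 1, 1, 1, 0, 0); (0, 0, 0, 1, 0, 0))


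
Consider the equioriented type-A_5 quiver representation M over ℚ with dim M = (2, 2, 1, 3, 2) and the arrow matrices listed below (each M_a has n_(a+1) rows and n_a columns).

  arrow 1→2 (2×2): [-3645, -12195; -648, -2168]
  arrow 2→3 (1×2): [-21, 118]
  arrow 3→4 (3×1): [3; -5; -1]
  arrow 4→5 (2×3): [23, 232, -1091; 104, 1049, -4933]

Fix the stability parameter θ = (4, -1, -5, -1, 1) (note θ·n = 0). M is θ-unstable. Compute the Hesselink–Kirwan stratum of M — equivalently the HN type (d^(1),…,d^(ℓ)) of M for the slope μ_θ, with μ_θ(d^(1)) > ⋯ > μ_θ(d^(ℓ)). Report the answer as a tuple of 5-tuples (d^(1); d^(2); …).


Interval decomposition of M: I[1,1], I[1,4], I[2,2], I[4,5]^2.
HN type (ℓ=4): μ^(1)=4; μ^(2)=1; μ^(3)=-3/4; μ^(4)=-1

((1, 0, 0, 0, 0); (0, 0, 0, 0, 2); (1, 1, 1, 1, 0); (0, 1, 0, 2, 0))


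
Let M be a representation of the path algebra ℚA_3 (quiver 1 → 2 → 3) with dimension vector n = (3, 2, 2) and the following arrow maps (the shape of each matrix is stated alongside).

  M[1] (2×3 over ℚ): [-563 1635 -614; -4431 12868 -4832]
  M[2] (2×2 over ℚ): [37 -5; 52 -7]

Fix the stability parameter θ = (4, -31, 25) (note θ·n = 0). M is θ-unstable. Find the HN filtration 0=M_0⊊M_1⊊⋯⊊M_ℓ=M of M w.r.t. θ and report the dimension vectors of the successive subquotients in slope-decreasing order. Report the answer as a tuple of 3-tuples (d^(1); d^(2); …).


Interval decomposition of M: I[1,1], I[1,3]^2.
HN type (ℓ=3): μ^(1)=25; μ^(2)=4; μ^(3)=-27/2

((0, 0, 2); (1, 0, 0); (2, 2, 0))


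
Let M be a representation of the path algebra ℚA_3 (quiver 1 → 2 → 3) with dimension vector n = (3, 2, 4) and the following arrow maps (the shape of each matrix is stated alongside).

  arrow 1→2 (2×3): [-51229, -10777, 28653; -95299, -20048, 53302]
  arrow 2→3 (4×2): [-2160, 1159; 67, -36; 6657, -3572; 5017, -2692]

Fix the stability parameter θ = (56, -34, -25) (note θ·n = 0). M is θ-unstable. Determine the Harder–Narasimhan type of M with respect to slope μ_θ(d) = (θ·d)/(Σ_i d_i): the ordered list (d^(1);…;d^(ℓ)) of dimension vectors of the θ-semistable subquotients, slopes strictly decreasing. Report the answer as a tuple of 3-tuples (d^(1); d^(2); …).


Barcode: M ≅ I[1,1], I[1,3]^2, I[3,3]^2. HN layers by μ_θ (3 steps, strictly decreasing):
  μ^(1)=56; μ^(2)=-1; μ^(3)=-25

((1, 0, 0); (2, 2, 2); (0, 0, 2))


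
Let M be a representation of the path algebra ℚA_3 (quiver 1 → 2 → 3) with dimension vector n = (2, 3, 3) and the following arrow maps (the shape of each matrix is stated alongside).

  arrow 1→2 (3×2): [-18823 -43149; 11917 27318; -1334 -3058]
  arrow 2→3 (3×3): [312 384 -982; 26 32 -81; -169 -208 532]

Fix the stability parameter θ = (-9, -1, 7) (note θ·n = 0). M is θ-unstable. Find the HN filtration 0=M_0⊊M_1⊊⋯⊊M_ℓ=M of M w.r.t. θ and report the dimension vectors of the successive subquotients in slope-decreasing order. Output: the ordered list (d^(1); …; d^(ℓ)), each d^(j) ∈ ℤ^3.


Barcode: M ≅ I[1,2], I[1,3], I[2,3], I[3,3]. HN layers by μ_θ (3 steps, strictly decreasing):
  μ^(1)=7; μ^(2)=-1; μ^(3)=-9

((0, 0, 3); (0, 3, 0); (2, 0, 0))


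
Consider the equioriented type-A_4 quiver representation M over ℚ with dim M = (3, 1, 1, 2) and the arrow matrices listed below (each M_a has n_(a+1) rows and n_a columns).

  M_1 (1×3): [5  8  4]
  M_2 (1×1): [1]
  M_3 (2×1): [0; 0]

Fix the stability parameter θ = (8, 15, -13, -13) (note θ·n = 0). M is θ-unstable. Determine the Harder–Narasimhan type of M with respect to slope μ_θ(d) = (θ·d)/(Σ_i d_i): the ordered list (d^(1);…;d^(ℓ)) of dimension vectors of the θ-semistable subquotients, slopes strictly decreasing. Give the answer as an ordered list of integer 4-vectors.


Via rank(M_{q-1}∘⋯∘M_p): M ≅ I[1,1]^2, I[1,3], I[4,4]^2.
μ_θ-semistable layers: μ^(1)=8; μ^(2)=10/3; μ^(3)=-13

((2, 0, 0, 0); (1, 1, 1, 0); (0, 0, 0, 2))


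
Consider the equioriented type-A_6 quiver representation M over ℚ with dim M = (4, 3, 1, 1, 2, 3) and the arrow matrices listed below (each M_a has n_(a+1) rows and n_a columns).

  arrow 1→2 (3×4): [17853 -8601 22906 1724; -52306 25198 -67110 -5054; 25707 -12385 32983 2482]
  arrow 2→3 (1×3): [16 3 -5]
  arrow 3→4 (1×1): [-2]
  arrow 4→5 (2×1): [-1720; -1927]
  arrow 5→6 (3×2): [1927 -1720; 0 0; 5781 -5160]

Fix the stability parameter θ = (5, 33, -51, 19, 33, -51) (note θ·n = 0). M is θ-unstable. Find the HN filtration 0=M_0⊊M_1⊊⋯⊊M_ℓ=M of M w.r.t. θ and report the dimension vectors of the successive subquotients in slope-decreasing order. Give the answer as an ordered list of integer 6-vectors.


Interval decomposition of M: I[1,1], I[1,2]^2, I[1,5], I[5,6], I[6,6]^2.
HN type (ℓ=6): μ^(1)=33; μ^(2)=19; μ^(3)=5; μ^(4)=-13/3; μ^(5)=-9; μ^(6)=-51

((0, 2, 0, 0, 1, 0); (0, 0, 0, 1, 0, 0); (3, 0, 0, 0, 0, 0); (1, 1, 1, 0, 0, 0); (0, 0, 0, 0, 1, 1); (0, 0, 0, 0, 0, 2))


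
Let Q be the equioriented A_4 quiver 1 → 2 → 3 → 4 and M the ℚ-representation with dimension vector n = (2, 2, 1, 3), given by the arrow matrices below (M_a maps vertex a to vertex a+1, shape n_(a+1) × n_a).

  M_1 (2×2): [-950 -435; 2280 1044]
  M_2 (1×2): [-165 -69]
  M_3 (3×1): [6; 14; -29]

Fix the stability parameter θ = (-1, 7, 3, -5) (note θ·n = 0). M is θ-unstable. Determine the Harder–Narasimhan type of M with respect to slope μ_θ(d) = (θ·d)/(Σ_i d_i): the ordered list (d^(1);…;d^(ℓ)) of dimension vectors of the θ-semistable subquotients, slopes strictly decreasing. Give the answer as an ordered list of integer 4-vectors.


Barcode: M ≅ I[1,1], I[1,4], I[2,2], I[4,4]^2. HN layers by μ_θ (4 steps, strictly decreasing):
  μ^(1)=7; μ^(2)=5/3; μ^(3)=-1; μ^(4)=-5

((0, 1, 0, 0); (0, 1, 1, 1); (2, 0, 0, 0); (0, 0, 0, 2))


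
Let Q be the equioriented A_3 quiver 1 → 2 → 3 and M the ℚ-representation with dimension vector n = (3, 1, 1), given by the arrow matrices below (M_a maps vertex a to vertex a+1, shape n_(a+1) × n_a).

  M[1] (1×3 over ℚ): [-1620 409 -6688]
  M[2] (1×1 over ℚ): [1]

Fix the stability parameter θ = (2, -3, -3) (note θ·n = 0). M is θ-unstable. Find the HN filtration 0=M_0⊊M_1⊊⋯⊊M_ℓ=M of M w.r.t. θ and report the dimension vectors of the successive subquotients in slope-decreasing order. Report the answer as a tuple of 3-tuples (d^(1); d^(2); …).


Via rank(M_{q-1}∘⋯∘M_p): M ≅ I[1,1]^2, I[1,3].
μ_θ-semistable layers: μ^(1)=2; μ^(2)=-4/3

((2, 0, 0); (1, 1, 1))


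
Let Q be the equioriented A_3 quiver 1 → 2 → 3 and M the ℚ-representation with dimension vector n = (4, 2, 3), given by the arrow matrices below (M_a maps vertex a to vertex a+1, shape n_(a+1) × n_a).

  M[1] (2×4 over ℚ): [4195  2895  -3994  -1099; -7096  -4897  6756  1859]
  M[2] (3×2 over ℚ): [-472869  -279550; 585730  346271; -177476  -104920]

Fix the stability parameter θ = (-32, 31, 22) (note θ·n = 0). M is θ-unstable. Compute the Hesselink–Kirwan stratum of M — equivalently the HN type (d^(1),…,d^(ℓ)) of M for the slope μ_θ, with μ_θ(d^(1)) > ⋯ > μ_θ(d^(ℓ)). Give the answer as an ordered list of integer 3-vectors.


Interval decomposition of M: I[1,1]^2, I[1,3]^2, I[3,3].
HN type (ℓ=3): μ^(1)=53/2; μ^(2)=22; μ^(3)=-32

((0, 2, 2); (0, 0, 1); (4, 0, 0))


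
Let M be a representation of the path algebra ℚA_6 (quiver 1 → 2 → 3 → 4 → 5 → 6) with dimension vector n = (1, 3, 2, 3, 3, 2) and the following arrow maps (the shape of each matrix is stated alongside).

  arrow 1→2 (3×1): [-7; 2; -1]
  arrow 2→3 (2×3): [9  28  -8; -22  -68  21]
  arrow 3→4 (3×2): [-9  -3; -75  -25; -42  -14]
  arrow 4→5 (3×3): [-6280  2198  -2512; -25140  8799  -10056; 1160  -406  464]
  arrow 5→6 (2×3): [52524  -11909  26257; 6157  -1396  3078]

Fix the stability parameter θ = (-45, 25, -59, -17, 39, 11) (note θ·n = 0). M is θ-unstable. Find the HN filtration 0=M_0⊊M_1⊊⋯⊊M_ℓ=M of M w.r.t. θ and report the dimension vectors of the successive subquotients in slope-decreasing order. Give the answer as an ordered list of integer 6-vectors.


Barcode: M ≅ I[1,3], I[2,2], I[2,6], I[4,4]^2, I[5,5], I[5,6]. HN layers by μ_θ (4 steps, strictly decreasing):
  μ^(1)=39; μ^(2)=25; μ^(3)=-17; μ^(4)=-45

((0, 0, 0, 0, 1, 0); (0, 1, 0, 0, 2, 2); (0, 2, 2, 3, 0, 0); (1, 0, 0, 0, 0, 0))


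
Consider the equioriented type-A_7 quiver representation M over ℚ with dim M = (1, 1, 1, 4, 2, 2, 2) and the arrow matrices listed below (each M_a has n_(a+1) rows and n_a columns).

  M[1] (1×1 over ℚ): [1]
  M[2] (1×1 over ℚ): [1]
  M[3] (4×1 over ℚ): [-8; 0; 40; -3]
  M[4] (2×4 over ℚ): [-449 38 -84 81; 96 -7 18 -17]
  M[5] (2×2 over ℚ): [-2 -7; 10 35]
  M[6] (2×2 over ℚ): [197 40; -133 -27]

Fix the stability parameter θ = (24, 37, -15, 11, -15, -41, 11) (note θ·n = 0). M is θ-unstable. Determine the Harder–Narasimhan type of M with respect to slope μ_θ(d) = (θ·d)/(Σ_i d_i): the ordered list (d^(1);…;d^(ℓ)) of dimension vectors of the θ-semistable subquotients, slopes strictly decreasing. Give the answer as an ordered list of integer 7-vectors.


Via rank(M_{q-1}∘⋯∘M_p): M ≅ I[1,7], I[4,4]^2, I[4,5], I[6,7].
μ_θ-semistable layers: μ^(1)=11; μ^(2)=1/6; μ^(3)=-2; μ^(4)=-41

((0, 0, 0, 2, 0, 0, 2); (1, 1, 1, 1, 1, 1, 0); (0, 0, 0, 1, 1, 0, 0); (0, 0, 0, 0, 0, 1, 0))


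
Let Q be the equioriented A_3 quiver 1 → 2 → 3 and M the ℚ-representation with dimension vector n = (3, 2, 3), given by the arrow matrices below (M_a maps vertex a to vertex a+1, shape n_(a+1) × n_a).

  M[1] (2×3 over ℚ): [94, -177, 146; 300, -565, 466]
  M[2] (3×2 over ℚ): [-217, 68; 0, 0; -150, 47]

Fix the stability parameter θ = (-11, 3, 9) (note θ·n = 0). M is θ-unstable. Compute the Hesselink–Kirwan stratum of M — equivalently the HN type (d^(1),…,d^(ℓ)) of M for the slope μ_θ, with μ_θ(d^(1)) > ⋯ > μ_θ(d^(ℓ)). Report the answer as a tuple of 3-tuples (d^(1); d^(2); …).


Interval decomposition of M: I[1,1], I[1,3]^2, I[3,3].
HN type (ℓ=3): μ^(1)=9; μ^(2)=3; μ^(3)=-11

((0, 0, 3); (0, 2, 0); (3, 0, 0))


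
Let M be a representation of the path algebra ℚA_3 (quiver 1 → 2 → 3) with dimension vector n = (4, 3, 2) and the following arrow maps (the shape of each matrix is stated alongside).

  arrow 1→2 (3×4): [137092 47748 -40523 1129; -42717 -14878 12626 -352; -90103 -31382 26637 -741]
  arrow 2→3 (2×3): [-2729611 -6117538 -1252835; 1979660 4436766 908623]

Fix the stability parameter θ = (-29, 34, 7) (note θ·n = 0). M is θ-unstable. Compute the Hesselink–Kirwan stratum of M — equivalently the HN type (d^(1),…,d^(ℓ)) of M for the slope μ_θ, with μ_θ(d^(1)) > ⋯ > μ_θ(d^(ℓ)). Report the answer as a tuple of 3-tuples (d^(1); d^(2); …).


Via rank(M_{q-1}∘⋯∘M_p): M ≅ I[1,1]^2, I[1,3]^2, I[2,2].
μ_θ-semistable layers: μ^(1)=34; μ^(2)=41/2; μ^(3)=-29

((0, 1, 0); (0, 2, 2); (4, 0, 0))


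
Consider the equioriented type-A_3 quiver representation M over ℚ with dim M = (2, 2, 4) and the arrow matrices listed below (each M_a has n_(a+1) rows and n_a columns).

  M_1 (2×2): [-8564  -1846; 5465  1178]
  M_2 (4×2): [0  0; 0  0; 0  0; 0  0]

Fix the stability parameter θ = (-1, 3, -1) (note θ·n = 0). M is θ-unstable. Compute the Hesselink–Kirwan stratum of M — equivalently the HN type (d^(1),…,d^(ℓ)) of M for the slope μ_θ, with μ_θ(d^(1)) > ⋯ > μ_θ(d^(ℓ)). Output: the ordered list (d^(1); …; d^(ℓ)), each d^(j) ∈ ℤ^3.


Via rank(M_{q-1}∘⋯∘M_p): M ≅ I[1,2]^2, I[3,3]^4.
μ_θ-semistable layers: μ^(1)=3; μ^(2)=-1

((0, 2, 0); (2, 0, 4))


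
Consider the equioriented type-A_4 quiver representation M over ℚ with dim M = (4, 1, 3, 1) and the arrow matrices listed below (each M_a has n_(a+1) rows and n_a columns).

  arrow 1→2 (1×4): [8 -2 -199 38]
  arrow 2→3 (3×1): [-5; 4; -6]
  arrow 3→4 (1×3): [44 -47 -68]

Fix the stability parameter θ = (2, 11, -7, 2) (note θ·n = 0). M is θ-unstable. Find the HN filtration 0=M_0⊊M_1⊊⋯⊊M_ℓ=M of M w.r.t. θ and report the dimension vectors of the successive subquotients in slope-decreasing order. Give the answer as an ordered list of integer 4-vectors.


Interval decomposition of M: I[1,1]^3, I[1,3], I[3,3], I[3,4].
HN type (ℓ=2): μ^(1)=2; μ^(2)=-7

((4, 1, 1, 1); (0, 0, 2, 0))


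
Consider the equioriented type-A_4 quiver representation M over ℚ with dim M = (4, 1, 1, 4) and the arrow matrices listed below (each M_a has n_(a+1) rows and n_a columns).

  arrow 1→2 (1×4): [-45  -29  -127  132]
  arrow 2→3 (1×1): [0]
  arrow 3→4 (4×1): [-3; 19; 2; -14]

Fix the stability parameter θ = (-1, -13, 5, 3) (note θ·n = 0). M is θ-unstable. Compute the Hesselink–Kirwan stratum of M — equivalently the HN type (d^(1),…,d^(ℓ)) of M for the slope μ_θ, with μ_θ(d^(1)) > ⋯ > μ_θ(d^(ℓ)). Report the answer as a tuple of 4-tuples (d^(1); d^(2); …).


Via rank(M_{q-1}∘⋯∘M_p): M ≅ I[1,1]^3, I[1,2], I[3,4], I[4,4]^3.
μ_θ-semistable layers: μ^(1)=4; μ^(2)=3; μ^(3)=-1; μ^(4)=-7

((0, 0, 1, 1); (0, 0, 0, 3); (3, 0, 0, 0); (1, 1, 0, 0))


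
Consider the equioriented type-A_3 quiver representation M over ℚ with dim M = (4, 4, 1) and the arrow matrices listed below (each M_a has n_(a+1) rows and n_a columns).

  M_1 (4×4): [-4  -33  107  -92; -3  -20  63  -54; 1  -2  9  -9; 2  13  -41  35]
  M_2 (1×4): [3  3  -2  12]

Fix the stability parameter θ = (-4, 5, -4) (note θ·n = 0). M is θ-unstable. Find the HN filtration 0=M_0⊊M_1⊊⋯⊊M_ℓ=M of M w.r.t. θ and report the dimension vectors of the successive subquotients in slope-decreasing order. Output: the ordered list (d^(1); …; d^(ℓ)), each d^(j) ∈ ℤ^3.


Via rank(M_{q-1}∘⋯∘M_p): M ≅ I[1,1], I[1,2]^2, I[1,3], I[2,2].
μ_θ-semistable layers: μ^(1)=5; μ^(2)=1/2; μ^(3)=-4

((0, 3, 0); (0, 1, 1); (4, 0, 0))


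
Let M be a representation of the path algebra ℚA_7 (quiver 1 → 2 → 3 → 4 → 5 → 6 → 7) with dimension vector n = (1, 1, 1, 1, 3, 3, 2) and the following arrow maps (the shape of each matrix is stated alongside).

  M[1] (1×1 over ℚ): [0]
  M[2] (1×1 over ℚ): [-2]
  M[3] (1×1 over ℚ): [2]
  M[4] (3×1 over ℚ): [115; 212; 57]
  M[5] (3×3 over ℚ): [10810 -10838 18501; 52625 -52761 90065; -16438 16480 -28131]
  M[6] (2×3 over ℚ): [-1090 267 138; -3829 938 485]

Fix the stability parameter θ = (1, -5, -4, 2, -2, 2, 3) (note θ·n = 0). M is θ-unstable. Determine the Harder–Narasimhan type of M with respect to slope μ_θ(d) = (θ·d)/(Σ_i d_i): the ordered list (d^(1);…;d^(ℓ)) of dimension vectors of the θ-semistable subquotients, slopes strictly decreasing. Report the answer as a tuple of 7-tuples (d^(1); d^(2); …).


Via rank(M_{q-1}∘⋯∘M_p): M ≅ I[1,1], I[2,6], I[5,7]^2.
μ_θ-semistable layers: μ^(1)=3; μ^(2)=2; μ^(3)=1; μ^(4)=0; μ^(5)=-2; μ^(6)=-4; μ^(7)=-5

((0, 0, 0, 0, 0, 0, 2); (0, 0, 0, 0, 0, 3, 0); (1, 0, 0, 0, 0, 0, 0); (0, 0, 0, 1, 1, 0, 0); (0, 0, 0, 0, 2, 0, 0); (0, 0, 1, 0, 0, 0, 0); (0, 1, 0, 0, 0, 0, 0))


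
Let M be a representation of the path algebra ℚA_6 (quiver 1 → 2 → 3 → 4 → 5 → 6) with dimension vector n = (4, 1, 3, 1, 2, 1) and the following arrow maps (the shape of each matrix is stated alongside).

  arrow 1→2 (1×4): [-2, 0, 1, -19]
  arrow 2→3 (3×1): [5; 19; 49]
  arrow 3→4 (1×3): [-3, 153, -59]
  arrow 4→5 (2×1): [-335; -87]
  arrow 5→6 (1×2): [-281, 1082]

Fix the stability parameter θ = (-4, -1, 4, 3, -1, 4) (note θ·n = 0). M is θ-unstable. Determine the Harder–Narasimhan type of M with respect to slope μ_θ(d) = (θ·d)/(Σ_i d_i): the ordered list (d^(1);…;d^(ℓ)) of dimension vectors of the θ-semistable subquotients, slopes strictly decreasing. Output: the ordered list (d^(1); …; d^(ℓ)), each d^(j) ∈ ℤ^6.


Via rank(M_{q-1}∘⋯∘M_p): M ≅ I[1,1]^3, I[1,6], I[3,3]^2, I[5,5].
μ_θ-semistable layers: μ^(1)=4; μ^(2)=2; μ^(3)=-1; μ^(4)=-4

((0, 0, 2, 0, 0, 1); (0, 0, 1, 1, 1, 0); (0, 1, 0, 0, 1, 0); (4, 0, 0, 0, 0, 0))


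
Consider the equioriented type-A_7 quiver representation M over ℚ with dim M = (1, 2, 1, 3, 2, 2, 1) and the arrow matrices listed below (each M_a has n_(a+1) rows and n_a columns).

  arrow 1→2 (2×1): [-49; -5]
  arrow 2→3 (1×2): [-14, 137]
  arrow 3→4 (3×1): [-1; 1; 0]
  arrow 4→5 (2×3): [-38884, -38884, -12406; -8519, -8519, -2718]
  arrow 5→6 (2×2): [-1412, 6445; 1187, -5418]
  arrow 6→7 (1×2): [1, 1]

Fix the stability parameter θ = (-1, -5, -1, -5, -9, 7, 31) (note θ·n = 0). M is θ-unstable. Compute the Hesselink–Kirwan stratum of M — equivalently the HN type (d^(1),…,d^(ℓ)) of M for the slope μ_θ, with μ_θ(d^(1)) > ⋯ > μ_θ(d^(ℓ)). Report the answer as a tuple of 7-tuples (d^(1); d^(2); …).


Barcode: M ≅ I[1,4], I[2,2], I[4,6], I[4,7]. HN layers by μ_θ (5 steps, strictly decreasing):
  μ^(1)=31; μ^(2)=7; μ^(3)=-3; μ^(4)=-5; μ^(5)=-7

((0, 0, 0, 0, 0, 0, 1); (0, 0, 0, 0, 0, 2, 0); (1, 1, 1, 1, 0, 0, 0); (0, 1, 0, 0, 0, 0, 0); (0, 0, 0, 2, 2, 0, 0))


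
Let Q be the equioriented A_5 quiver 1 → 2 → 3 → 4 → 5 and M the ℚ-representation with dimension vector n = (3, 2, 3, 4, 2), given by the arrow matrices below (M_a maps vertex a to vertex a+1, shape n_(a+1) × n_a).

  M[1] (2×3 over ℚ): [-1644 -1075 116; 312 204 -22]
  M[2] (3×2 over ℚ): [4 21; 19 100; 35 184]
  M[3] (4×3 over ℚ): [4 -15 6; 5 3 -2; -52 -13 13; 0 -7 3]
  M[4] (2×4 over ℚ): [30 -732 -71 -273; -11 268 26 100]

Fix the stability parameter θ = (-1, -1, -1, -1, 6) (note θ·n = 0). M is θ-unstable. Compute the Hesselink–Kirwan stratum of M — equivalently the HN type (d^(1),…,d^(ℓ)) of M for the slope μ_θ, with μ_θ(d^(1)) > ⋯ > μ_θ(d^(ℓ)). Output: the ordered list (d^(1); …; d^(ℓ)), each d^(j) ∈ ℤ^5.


Barcode: M ≅ I[1,1], I[1,4], I[1,5], I[3,5], I[4,4]. HN layers by μ_θ (2 steps, strictly decreasing):
  μ^(1)=6; μ^(2)=-1

((0, 0, 0, 0, 2); (3, 2, 3, 4, 0))


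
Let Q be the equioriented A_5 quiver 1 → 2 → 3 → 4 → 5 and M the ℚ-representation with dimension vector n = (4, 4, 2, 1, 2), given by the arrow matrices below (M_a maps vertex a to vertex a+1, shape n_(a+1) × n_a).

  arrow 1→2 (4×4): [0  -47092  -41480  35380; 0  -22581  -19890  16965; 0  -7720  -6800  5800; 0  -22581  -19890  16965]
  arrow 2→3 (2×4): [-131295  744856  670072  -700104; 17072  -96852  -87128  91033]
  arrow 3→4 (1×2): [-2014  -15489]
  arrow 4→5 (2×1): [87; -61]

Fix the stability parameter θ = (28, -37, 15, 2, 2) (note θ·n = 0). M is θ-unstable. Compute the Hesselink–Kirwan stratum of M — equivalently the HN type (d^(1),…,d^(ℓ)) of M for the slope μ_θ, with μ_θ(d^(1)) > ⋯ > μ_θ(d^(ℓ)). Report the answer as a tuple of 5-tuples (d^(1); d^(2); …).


Interval decomposition of M: I[1,1]^3, I[1,5], I[2,2]^2, I[2,3], I[5,5].
HN type (ℓ=6): μ^(1)=28; μ^(2)=15; μ^(3)=19/3; μ^(4)=2; μ^(5)=-9/2; μ^(6)=-37

((3, 0, 0, 0, 0); (0, 0, 1, 0, 0); (0, 0, 1, 1, 1); (0, 0, 0, 0, 1); (1, 1, 0, 0, 0); (0, 3, 0, 0, 0))


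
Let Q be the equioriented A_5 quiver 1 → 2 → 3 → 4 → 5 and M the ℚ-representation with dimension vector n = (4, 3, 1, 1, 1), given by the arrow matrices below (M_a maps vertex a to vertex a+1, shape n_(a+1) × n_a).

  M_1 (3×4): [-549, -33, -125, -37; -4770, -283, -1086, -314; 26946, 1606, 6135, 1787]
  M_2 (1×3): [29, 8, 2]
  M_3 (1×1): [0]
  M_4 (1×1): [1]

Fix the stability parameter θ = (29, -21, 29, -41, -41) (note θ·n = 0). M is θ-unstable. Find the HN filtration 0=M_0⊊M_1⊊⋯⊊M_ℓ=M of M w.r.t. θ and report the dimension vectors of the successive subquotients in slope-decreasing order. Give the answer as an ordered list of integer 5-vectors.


Interval decomposition of M: I[1,1], I[1,2]^2, I[1,3], I[4,5].
HN type (ℓ=3): μ^(1)=29; μ^(2)=4; μ^(3)=-41

((1, 0, 1, 0, 0); (3, 3, 0, 0, 0); (0, 0, 0, 1, 1))


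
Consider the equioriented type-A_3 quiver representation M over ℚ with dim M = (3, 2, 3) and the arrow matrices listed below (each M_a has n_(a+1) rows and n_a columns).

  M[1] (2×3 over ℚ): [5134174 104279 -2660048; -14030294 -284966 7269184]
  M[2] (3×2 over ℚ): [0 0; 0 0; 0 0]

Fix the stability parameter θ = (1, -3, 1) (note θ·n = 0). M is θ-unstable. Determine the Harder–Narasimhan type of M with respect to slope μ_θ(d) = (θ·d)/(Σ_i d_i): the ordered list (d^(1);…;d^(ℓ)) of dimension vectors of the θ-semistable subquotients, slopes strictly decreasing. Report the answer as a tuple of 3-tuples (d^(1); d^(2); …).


Interval decomposition of M: I[1,1], I[1,2]^2, I[3,3]^3.
HN type (ℓ=2): μ^(1)=1; μ^(2)=-1

((1, 0, 3); (2, 2, 0))


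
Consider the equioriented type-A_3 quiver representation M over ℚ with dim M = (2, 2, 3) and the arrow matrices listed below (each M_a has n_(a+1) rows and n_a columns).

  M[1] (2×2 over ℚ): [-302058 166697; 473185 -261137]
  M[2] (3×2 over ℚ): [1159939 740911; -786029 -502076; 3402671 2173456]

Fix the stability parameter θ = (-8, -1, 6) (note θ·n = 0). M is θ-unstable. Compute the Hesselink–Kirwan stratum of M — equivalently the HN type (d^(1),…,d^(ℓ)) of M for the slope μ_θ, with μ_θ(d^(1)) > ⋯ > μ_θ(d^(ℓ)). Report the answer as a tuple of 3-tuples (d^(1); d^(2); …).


Interval decomposition of M: I[1,3]^2, I[3,3].
HN type (ℓ=3): μ^(1)=6; μ^(2)=-1; μ^(3)=-8

((0, 0, 3); (0, 2, 0); (2, 0, 0))


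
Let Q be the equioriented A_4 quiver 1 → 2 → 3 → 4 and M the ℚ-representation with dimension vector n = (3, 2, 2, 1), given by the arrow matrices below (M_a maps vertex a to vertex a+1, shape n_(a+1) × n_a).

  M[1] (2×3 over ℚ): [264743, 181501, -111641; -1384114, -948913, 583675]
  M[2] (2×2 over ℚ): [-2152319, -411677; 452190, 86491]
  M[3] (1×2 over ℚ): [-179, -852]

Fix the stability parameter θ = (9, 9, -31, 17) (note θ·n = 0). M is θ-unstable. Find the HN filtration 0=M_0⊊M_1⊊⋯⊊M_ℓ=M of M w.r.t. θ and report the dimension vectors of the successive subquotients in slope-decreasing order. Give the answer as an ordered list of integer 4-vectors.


Barcode: M ≅ I[1,1], I[1,3], I[1,4]. HN layers by μ_θ (3 steps, strictly decreasing):
  μ^(1)=17; μ^(2)=9; μ^(3)=-13/3

((0, 0, 0, 1); (1, 0, 0, 0); (2, 2, 2, 0))


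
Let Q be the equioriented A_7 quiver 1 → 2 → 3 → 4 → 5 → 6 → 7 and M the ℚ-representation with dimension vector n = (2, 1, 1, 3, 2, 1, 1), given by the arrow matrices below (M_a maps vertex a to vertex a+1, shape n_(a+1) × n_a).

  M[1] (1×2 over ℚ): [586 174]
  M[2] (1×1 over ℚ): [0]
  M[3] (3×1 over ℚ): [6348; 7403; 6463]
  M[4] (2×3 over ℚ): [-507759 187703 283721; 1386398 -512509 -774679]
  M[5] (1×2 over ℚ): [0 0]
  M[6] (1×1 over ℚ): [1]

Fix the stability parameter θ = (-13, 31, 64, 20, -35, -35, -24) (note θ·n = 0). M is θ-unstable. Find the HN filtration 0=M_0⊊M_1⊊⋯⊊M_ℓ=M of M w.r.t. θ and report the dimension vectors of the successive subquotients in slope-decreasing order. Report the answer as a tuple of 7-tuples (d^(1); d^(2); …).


Barcode: M ≅ I[1,1], I[1,2], I[3,4], I[4,5]^2, I[6,7]. HN layers by μ_θ (6 steps, strictly decreasing):
  μ^(1)=42; μ^(2)=31; μ^(3)=-15/2; μ^(4)=-13; μ^(5)=-24; μ^(6)=-35

((0, 0, 1, 1, 0, 0, 0); (0, 1, 0, 0, 0, 0, 0); (0, 0, 0, 2, 2, 0, 0); (2, 0, 0, 0, 0, 0, 0); (0, 0, 0, 0, 0, 0, 1); (0, 0, 0, 0, 0, 1, 0))


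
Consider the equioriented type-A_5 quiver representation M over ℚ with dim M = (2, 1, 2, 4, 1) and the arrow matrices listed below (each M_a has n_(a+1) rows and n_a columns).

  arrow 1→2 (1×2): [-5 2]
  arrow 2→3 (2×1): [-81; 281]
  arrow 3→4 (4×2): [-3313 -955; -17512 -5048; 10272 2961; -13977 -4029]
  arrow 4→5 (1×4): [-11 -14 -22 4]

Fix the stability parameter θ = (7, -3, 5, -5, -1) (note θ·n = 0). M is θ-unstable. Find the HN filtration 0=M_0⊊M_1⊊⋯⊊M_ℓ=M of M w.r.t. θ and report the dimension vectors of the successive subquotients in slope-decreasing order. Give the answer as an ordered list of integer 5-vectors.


Via rank(M_{q-1}∘⋯∘M_p): M ≅ I[1,1], I[1,4], I[3,5], I[4,4]^2.
μ_θ-semistable layers: μ^(1)=7; μ^(2)=1; μ^(3)=-1/3; μ^(4)=-5

((1, 0, 0, 0, 0); (1, 1, 1, 1, 0); (0, 0, 1, 1, 1); (0, 0, 0, 2, 0))


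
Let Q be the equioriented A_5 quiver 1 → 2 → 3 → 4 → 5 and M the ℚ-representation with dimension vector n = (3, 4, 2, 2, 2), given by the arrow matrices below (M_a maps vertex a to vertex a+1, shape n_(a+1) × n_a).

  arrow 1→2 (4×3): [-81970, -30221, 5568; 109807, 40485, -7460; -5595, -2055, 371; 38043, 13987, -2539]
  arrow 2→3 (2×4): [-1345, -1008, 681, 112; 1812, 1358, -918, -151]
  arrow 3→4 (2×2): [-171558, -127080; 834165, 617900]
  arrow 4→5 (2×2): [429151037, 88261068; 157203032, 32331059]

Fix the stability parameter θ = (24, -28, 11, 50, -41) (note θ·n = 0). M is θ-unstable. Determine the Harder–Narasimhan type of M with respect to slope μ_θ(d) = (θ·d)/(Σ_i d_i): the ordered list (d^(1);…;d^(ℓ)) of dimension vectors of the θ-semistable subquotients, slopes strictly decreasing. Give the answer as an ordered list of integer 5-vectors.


Barcode: M ≅ I[1,2], I[1,3], I[1,5], I[2,2], I[4,5]. HN layers by μ_θ (5 steps, strictly decreasing):
  μ^(1)=11; μ^(2)=20/3; μ^(3)=9/2; μ^(4)=-2; μ^(5)=-28

((0, 0, 1, 0, 0); (0, 0, 1, 1, 1); (0, 0, 0, 1, 1); (3, 3, 0, 0, 0); (0, 1, 0, 0, 0))


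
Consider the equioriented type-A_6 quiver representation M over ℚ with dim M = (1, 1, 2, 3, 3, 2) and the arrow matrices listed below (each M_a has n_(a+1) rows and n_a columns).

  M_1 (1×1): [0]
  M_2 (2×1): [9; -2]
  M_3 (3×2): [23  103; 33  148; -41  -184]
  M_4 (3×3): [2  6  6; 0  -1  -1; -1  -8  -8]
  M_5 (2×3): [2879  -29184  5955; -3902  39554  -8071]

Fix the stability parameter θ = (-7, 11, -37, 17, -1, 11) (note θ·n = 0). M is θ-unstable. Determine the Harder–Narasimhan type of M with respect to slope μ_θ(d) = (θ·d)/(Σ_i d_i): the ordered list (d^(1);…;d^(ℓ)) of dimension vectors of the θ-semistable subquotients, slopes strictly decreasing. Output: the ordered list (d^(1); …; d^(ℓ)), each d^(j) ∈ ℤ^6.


Interval decomposition of M: I[1,1], I[2,6], I[3,5], I[4,4], I[5,6].
HN type (ℓ=7): μ^(1)=17; μ^(2)=11; μ^(3)=8; μ^(4)=-1; μ^(5)=-7; μ^(6)=-13; μ^(7)=-37

((0, 0, 0, 1, 0, 0); (0, 0, 0, 0, 0, 2); (0, 0, 0, 2, 2, 0); (0, 0, 0, 0, 1, 0); (1, 0, 0, 0, 0, 0); (0, 1, 1, 0, 0, 0); (0, 0, 1, 0, 0, 0))


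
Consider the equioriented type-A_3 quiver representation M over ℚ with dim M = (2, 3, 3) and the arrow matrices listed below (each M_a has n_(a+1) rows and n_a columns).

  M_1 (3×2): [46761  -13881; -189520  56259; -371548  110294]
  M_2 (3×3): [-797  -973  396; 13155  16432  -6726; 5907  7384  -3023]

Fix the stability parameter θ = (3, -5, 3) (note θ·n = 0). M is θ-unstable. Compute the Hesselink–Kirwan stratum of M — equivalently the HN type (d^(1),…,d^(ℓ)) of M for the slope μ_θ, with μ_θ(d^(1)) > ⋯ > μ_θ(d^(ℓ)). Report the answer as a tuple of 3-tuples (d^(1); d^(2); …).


Via rank(M_{q-1}∘⋯∘M_p): M ≅ I[1,3]^2, I[2,3].
μ_θ-semistable layers: μ^(1)=3; μ^(2)=-1; μ^(3)=-5

((0, 0, 3); (2, 2, 0); (0, 1, 0))


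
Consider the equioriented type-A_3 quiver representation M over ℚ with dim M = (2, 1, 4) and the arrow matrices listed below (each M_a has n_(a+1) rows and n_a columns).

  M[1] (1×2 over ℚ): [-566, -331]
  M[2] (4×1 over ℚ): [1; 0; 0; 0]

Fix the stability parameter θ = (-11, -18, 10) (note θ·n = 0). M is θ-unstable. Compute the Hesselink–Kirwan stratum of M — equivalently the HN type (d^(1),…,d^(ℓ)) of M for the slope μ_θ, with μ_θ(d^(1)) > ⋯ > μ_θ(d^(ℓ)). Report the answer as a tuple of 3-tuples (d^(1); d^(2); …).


Barcode: M ≅ I[1,1], I[1,3], I[3,3]^3. HN layers by μ_θ (3 steps, strictly decreasing):
  μ^(1)=10; μ^(2)=-11; μ^(3)=-29/2

((0, 0, 4); (1, 0, 0); (1, 1, 0))


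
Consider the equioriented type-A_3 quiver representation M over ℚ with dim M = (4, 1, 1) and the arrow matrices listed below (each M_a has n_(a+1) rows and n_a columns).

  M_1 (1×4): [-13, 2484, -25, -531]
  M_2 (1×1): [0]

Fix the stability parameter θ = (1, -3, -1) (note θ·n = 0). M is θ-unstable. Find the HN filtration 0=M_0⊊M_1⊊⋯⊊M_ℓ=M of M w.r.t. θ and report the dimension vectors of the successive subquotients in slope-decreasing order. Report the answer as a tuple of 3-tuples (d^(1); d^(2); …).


Via rank(M_{q-1}∘⋯∘M_p): M ≅ I[1,1]^3, I[1,2], I[3,3].
μ_θ-semistable layers: μ^(1)=1; μ^(2)=-1

((3, 0, 0); (1, 1, 1))


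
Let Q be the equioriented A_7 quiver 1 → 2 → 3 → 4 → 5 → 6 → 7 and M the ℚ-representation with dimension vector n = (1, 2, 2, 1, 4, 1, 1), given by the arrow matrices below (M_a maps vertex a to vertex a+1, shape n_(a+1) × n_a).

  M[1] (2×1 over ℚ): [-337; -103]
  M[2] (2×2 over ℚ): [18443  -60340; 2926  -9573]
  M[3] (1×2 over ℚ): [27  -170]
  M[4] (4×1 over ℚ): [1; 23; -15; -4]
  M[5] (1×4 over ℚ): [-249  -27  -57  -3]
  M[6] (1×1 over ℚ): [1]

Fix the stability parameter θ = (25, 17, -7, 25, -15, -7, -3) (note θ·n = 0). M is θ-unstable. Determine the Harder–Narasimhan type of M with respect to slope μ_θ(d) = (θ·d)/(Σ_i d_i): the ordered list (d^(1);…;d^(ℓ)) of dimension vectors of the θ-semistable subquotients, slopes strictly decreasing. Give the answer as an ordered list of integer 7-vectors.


Via rank(M_{q-1}∘⋯∘M_p): M ≅ I[1,7], I[2,3], I[5,5]^3.
μ_θ-semistable layers: μ^(1)=5; μ^(2)=-15

((1, 2, 2, 1, 1, 1, 1); (0, 0, 0, 0, 3, 0, 0))


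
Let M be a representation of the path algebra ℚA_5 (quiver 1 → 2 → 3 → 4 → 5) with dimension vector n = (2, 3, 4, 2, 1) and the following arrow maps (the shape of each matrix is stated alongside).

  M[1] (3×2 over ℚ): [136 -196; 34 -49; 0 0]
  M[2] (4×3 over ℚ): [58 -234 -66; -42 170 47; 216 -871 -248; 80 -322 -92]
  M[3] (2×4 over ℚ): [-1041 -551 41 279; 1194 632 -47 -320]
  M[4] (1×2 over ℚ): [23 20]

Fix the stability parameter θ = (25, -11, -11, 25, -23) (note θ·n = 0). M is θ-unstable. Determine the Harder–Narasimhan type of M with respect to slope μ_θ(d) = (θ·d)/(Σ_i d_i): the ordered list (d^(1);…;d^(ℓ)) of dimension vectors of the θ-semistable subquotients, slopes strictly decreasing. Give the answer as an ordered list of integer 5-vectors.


Barcode: M ≅ I[1,1], I[1,5], I[2,3], I[2,4], I[3,3]. HN layers by μ_θ (3 steps, strictly decreasing):
  μ^(1)=25; μ^(2)=1; μ^(3)=-11

((1, 0, 0, 1, 0); (1, 1, 1, 1, 1); (0, 2, 3, 0, 0))


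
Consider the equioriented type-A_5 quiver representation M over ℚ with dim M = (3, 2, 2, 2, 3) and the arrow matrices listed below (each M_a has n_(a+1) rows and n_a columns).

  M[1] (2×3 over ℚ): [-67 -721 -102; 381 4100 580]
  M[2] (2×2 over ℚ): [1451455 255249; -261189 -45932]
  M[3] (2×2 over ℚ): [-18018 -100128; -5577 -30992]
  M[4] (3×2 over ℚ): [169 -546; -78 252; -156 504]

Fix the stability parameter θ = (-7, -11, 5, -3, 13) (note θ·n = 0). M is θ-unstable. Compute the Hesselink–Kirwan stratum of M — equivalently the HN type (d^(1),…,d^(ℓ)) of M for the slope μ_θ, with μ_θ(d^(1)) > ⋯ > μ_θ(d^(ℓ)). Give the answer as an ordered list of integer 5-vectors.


Via rank(M_{q-1}∘⋯∘M_p): M ≅ I[1,1], I[1,3], I[1,4], I[4,5], I[5,5]^2.
μ_θ-semistable layers: μ^(1)=13; μ^(2)=5; μ^(3)=1; μ^(4)=-3; μ^(5)=-7; μ^(6)=-9

((0, 0, 0, 0, 3); (0, 0, 1, 0, 0); (0, 0, 1, 1, 0); (0, 0, 0, 1, 0); (1, 0, 0, 0, 0); (2, 2, 0, 0, 0))


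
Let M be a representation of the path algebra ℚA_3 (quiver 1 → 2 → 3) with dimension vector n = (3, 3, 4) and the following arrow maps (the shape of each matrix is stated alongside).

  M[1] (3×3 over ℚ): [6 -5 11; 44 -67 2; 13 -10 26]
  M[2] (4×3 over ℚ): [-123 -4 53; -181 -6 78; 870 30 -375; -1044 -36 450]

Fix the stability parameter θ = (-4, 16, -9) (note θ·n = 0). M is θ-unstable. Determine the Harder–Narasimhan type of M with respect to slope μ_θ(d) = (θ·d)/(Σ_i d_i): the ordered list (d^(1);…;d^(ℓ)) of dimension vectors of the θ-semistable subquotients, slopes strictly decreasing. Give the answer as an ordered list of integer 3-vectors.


Via rank(M_{q-1}∘⋯∘M_p): M ≅ I[1,2], I[1,3]^2, I[3,3]^2.
μ_θ-semistable layers: μ^(1)=16; μ^(2)=7/2; μ^(3)=-4; μ^(4)=-9

((0, 1, 0); (0, 2, 2); (3, 0, 0); (0, 0, 2))


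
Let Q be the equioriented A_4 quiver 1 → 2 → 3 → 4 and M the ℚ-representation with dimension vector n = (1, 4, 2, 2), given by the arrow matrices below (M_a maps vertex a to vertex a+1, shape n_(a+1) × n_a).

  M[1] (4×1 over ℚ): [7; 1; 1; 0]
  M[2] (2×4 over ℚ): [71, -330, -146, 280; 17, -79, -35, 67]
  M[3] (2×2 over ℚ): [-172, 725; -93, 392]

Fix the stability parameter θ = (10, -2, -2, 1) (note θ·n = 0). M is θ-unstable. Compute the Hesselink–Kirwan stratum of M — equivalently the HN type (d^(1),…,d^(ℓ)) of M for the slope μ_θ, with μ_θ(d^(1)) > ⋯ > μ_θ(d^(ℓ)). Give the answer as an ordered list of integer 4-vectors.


Barcode: M ≅ I[1,4], I[2,2]^2, I[2,4]. HN layers by μ_θ (3 steps, strictly decreasing):
  μ^(1)=7/4; μ^(2)=1; μ^(3)=-2

((1, 1, 1, 1); (0, 0, 0, 1); (0, 3, 1, 0))


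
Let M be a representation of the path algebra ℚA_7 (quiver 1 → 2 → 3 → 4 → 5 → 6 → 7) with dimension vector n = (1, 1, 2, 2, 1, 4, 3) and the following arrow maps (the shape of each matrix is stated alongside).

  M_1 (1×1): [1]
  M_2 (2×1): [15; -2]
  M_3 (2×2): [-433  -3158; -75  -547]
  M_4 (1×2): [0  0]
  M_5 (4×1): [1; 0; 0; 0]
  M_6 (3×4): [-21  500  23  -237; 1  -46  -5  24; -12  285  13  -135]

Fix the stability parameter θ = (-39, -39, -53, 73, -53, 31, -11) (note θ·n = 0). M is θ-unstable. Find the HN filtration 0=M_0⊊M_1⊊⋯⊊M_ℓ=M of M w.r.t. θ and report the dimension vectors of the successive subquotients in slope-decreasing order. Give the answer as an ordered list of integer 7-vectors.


Via rank(M_{q-1}∘⋯∘M_p): M ≅ I[1,4], I[3,4], I[5,7], I[6,6], I[6,7]^2.
μ_θ-semistable layers: μ^(1)=73; μ^(2)=31; μ^(3)=10; μ^(4)=-131/3; μ^(5)=-53

((0, 0, 0, 2, 0, 0, 0); (0, 0, 0, 0, 0, 1, 0); (0, 0, 0, 0, 0, 3, 3); (1, 1, 1, 0, 0, 0, 0); (0, 0, 1, 0, 1, 0, 0))
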